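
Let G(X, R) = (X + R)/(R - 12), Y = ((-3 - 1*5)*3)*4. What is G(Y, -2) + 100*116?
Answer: 11607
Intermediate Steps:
Y = -96 (Y = ((-3 - 5)*3)*4 = -8*3*4 = -24*4 = -96)
G(X, R) = (R + X)/(-12 + R)
G(Y, -2) + 100*116 = (-2 - 96)/(-12 - 2) + 100*116 = -98/(-14) + 11600 = -1/14*(-98) + 11600 = 7 + 11600 = 11607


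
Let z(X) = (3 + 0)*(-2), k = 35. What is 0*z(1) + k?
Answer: 35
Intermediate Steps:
z(X) = -6 (z(X) = 3*(-2) = -6)
0*z(1) + k = 0*(-6) + 35 = 0 + 35 = 35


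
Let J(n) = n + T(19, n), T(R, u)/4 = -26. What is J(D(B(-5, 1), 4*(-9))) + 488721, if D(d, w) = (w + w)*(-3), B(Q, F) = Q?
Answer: 488833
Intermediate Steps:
T(R, u) = -104 (T(R, u) = 4*(-26) = -104)
D(d, w) = -6*w (D(d, w) = (2*w)*(-3) = -6*w)
J(n) = -104 + n (J(n) = n - 104 = -104 + n)
J(D(B(-5, 1), 4*(-9))) + 488721 = (-104 - 24*(-9)) + 488721 = (-104 - 6*(-36)) + 488721 = (-104 + 216) + 488721 = 112 + 488721 = 488833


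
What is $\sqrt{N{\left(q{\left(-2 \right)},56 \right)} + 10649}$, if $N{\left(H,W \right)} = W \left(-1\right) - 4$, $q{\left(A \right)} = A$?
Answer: $\sqrt{10589} \approx 102.9$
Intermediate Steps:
$N{\left(H,W \right)} = -4 - W$ ($N{\left(H,W \right)} = - W - 4 = -4 - W$)
$\sqrt{N{\left(q{\left(-2 \right)},56 \right)} + 10649} = \sqrt{\left(-4 - 56\right) + 10649} = \sqrt{-60 + 10649} = \sqrt{10589}$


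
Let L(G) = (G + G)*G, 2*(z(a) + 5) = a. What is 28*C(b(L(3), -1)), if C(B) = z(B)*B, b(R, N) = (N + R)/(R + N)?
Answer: -126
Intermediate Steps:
z(a) = -5 + a/2
L(G) = 2*G**2 (L(G) = (2*G)*G = 2*G**2)
b(R, N) = 1 (b(R, N) = (N + R)/(N + R) = 1)
C(B) = B*(-5 + B/2) (C(B) = (-5 + B/2)*B = B*(-5 + B/2))
28*C(b(L(3), -1)) = 28*((1/2)*1*(-10 + 1)) = 28*((1/2)*1*(-9)) = 28*(-9/2) = -126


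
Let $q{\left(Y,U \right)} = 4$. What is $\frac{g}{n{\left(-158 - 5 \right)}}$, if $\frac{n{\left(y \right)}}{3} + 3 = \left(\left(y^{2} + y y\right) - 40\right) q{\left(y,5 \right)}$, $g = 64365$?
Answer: $\frac{21455}{212389} \approx 0.10102$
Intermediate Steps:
$n{\left(y \right)} = -489 + 24 y^{2}$ ($n{\left(y \right)} = -9 + 3 \left(\left(y^{2} + y y\right) - 40\right) 4 = -9 + 3 \left(\left(y^{2} + y^{2}\right) - 40\right) 4 = -9 + 3 \left(2 y^{2} - 40\right) 4 = -9 + 3 \left(-40 + 2 y^{2}\right) 4 = -9 + 3 \left(-160 + 8 y^{2}\right) = -9 + \left(-480 + 24 y^{2}\right) = -489 + 24 y^{2}$)
$\frac{g}{n{\left(-158 - 5 \right)}} = \frac{64365}{-489 + 24 \left(-158 - 5\right)^{2}} = \frac{64365}{-489 + 24 \left(-163\right)^{2}} = \frac{64365}{-489 + 24 \cdot 26569} = \frac{64365}{-489 + 637656} = \frac{64365}{637167} = 64365 \cdot \frac{1}{637167} = \frac{21455}{212389}$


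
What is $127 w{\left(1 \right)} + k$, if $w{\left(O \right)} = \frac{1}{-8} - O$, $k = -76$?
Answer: $- \frac{1751}{8} \approx -218.88$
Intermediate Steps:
$w{\left(O \right)} = - \frac{1}{8} - O$
$127 w{\left(1 \right)} + k = 127 \left(- \frac{1}{8} - 1\right) - 76 = 127 \left(- \frac{9}{8}\right) - 76 = - \frac{1143}{8} - 76 = - \frac{1751}{8}$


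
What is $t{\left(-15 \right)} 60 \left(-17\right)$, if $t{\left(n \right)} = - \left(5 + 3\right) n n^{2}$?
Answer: $-27540000$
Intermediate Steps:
$t{\left(n \right)} = - 8 n^{3}$ ($t{\left(n \right)} = - 8 n n^{2} = - 8 n^{3}$)
$t{\left(-15 \right)} 60 \left(-17\right) = - 8 \left(-15\right)^{3} \cdot 60 \left(-17\right) = \left(-8\right) \left(-3375\right) \left(-1020\right) = 27000 \left(-1020\right) = -27540000$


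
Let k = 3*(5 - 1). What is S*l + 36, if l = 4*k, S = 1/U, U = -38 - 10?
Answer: 35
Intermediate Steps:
k = 12 (k = 3*4 = 12)
U = -48
S = -1/48 (S = 1/(-48) = -1/48 ≈ -0.020833)
l = 48 (l = 4*12 = 48)
S*l + 36 = -1/48*48 + 36 = -1 + 36 = 35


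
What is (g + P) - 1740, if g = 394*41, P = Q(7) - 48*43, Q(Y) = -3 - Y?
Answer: 12340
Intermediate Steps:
P = -2074 (P = (-3 - 1*7) - 48*43 = (-3 - 7) - 2064 = -10 - 2064 = -2074)
g = 16154
(g + P) - 1740 = (16154 - 2074) - 1740 = 14080 - 1740 = 12340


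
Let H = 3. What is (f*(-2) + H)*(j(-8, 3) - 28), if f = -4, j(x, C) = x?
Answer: -396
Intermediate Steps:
(f*(-2) + H)*(j(-8, 3) - 28) = (-4*(-2) + 3)*(-8 - 28) = (8 + 3)*(-36) = 11*(-36) = -396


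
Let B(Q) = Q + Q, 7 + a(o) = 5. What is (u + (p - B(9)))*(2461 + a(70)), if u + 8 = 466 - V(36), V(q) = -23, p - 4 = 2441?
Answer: 7150772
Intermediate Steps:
p = 2445 (p = 4 + 2441 = 2445)
a(o) = -2 (a(o) = -7 + 5 = -2)
B(Q) = 2*Q
u = 481 (u = -8 + (466 - 1*(-23)) = -8 + (466 + 23) = -8 + 489 = 481)
(u + (p - B(9)))*(2461 + a(70)) = (481 + (2445 - 2*9))*(2461 - 2) = (481 + (2445 - 1*18))*2459 = (481 + (2445 - 18))*2459 = (481 + 2427)*2459 = 2908*2459 = 7150772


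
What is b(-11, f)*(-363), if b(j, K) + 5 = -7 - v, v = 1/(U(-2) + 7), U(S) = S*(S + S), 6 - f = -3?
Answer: 21901/5 ≈ 4380.2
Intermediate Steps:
f = 9 (f = 6 - 1*(-3) = 6 + 3 = 9)
U(S) = 2*S² (U(S) = S*(2*S) = 2*S²)
v = 1/15 (v = 1/(2*(-2)² + 7) = 1/(2*4 + 7) = 1/(8 + 7) = 1/15 ≈ 0.066667)
b(j, K) = -181/15 (b(j, K) = -5 + (-7 - 1*1/15) = -5 + (-7 - 1/15) = -5 - 106/15 = -181/15)
b(-11, f)*(-363) = -181/15*(-363) = 21901/5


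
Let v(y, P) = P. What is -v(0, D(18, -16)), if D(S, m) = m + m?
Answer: 32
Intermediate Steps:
D(S, m) = 2*m
-v(0, D(18, -16)) = -2*(-16) = -1*(-32) = 32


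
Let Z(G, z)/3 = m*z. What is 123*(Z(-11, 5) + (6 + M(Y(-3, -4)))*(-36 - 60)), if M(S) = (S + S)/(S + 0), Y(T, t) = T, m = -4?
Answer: -101844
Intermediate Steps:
Z(G, z) = -12*z (Z(G, z) = 3*(-4*z) = -12*z)
M(S) = 2 (M(S) = (2*S)/S = 2)
123*(Z(-11, 5) + (6 + M(Y(-3, -4)))*(-36 - 60)) = 123*(-12*5 + (6 + 2)*(-36 - 60)) = 123*(-60 + 8*(-96)) = 123*(-60 - 768) = 123*(-828) = -101844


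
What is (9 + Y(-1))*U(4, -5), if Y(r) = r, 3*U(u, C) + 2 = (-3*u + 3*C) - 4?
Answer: -88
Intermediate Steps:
U(u, C) = -2 + C - u (U(u, C) = -⅔ + ((-3*u + 3*C) - 4)/3 = -⅔ + (-4 - 3*u + 3*C)/3 = -⅔ + (-4/3 + C - u) = -2 + C - u)
(9 + Y(-1))*U(4, -5) = (9 - 1)*(-2 - 5 - 1*4) = 8*(-2 - 5 - 4) = 8*(-11) = -88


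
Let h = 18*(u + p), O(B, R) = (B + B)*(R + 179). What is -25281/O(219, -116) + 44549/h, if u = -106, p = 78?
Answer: -3285785/36792 ≈ -89.307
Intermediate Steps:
O(B, R) = 2*B*(179 + R) (O(B, R) = (2*B)*(179 + R) = 2*B*(179 + R))
h = -504 (h = 18*(-106 + 78) = 18*(-28) = -504)
-25281/O(219, -116) + 44549/h = -25281*1/(438*(179 - 116)) + 44549/(-504) = -25281/(2*219*63) + 44549*(-1/504) = -25281/27594 - 44549/504 = -25281*1/27594 - 44549/504 = -2809/3066 - 44549/504 = -3285785/36792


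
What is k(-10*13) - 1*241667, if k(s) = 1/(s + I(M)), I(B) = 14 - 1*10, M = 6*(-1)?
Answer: -30450043/126 ≈ -2.4167e+5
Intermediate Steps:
M = -6
I(B) = 4 (I(B) = 14 - 10 = 4)
k(s) = 1/(4 + s) (k(s) = 1/(s + 4) = 1/(4 + s))
k(-10*13) - 1*241667 = 1/(4 - 10*13) - 1*241667 = 1/(4 - 130) - 241667 = 1/(-126) - 241667 = -1/126 - 241667 = -30450043/126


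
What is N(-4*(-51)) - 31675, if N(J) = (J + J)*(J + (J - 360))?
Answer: -12091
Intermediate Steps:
N(J) = 2*J*(-360 + 2*J) (N(J) = (2*J)*(J + (-360 + J)) = (2*J)*(-360 + 2*J) = 2*J*(-360 + 2*J))
N(-4*(-51)) - 31675 = 4*(-4*(-51))*(-180 - 4*(-51)) - 31675 = 4*204*(-180 + 204) - 31675 = 4*204*24 - 31675 = 19584 - 31675 = -12091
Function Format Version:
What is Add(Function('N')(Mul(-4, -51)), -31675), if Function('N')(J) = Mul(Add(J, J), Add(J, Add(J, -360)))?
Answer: -12091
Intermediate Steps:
Function('N')(J) = Mul(2, J, Add(-360, Mul(2, J))) (Function('N')(J) = Mul(Mul(2, J), Add(J, Add(-360, J))) = Mul(Mul(2, J), Add(-360, Mul(2, J))) = Mul(2, J, Add(-360, Mul(2, J))))
Add(Function('N')(Mul(-4, -51)), -31675) = Add(Mul(4, Mul(-4, -51), Add(-180, Mul(-4, -51))), -31675) = Add(Mul(4, 204, Add(-180, 204)), -31675) = Add(Mul(4, 204, 24), -31675) = Add(19584, -31675) = -12091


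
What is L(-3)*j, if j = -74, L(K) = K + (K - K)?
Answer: 222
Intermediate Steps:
L(K) = K (L(K) = K + 0 = K)
L(-3)*j = -3*(-74) = 222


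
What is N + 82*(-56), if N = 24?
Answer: -4568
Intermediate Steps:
N + 82*(-56) = 24 + 82*(-56) = 24 - 4592 = -4568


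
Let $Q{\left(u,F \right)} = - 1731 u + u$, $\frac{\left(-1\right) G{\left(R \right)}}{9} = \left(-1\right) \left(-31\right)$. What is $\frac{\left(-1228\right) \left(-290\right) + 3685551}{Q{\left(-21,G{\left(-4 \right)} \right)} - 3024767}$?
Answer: $- \frac{4041671}{2988437} \approx -1.3524$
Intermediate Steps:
$G{\left(R \right)} = -279$ ($G{\left(R \right)} = - 9 \left(\left(-1\right) \left(-31\right)\right) = \left(-9\right) 31 = -279$)
$Q{\left(u,F \right)} = - 1730 u$
$\frac{\left(-1228\right) \left(-290\right) + 3685551}{Q{\left(-21,G{\left(-4 \right)} \right)} - 3024767} = \frac{\left(-1228\right) \left(-290\right) + 3685551}{\left(-1730\right) \left(-21\right) - 3024767} = \frac{356120 + 3685551}{36330 - 3024767} = \frac{4041671}{-2988437} = 4041671 \left(- \frac{1}{2988437}\right) = - \frac{4041671}{2988437}$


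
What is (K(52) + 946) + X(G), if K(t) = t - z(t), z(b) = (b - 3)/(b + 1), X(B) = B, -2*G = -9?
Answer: 106167/106 ≈ 1001.6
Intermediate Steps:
G = 9/2 (G = -1/2*(-9) = 9/2 ≈ 4.5000)
z(b) = (-3 + b)/(1 + b)
K(t) = t - (-3 + t)/(1 + t)
(K(52) + 946) + X(G) = ((3 + 52**2)/(1 + 52) + 946) + 9/2 = ((3 + 2704)/53 + 946) + 9/2 = ((1/53)*2707 + 946) + 9/2 = (2707/53 + 946) + 9/2 = 52845/53 + 9/2 = 106167/106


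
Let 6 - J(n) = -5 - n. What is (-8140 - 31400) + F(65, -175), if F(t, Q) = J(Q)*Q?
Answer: -10840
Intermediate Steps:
J(n) = 11 + n (J(n) = 6 - (-5 - n) = 6 + (5 + n) = 11 + n)
F(t, Q) = Q*(11 + Q) (F(t, Q) = (11 + Q)*Q = Q*(11 + Q))
(-8140 - 31400) + F(65, -175) = (-8140 - 31400) - 175*(11 - 175) = -39540 - 175*(-164) = -39540 + 28700 = -10840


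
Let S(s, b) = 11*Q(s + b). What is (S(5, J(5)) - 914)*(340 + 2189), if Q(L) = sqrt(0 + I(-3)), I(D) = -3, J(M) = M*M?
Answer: -2311506 + 27819*I*sqrt(3) ≈ -2.3115e+6 + 48184.0*I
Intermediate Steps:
J(M) = M**2
Q(L) = I*sqrt(3) (Q(L) = sqrt(0 - 3) = sqrt(-3) = I*sqrt(3))
S(s, b) = 11*I*sqrt(3) (S(s, b) = 11*(I*sqrt(3)) = 11*I*sqrt(3))
(S(5, J(5)) - 914)*(340 + 2189) = (11*I*sqrt(3) - 914)*(340 + 2189) = (-914 + 11*I*sqrt(3))*2529 = -2311506 + 27819*I*sqrt(3)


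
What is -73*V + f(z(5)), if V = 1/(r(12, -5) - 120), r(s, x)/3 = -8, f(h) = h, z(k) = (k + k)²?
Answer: 14473/144 ≈ 100.51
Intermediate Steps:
z(k) = 4*k² (z(k) = (2*k)² = 4*k²)
r(s, x) = -24 (r(s, x) = 3*(-8) = -24)
V = -1/144 (V = 1/(-24 - 120) = 1/(-144) = -1/144 ≈ -0.0069444)
-73*V + f(z(5)) = -73*(-1/144) + 4*5² = 73/144 + 4*25 = 73/144 + 100 = 14473/144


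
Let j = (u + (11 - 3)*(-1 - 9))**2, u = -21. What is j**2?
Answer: 104060401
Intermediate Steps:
j = 10201 (j = (-21 + (11 - 3)*(-1 - 9))**2 = (-21 + 8*(-10))**2 = (-21 - 80)**2 = (-101)**2 = 10201)
j**2 = 10201**2 = 104060401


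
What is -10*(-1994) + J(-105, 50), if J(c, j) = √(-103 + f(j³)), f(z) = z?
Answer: 19940 + √124897 ≈ 20293.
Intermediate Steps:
J(c, j) = √(-103 + j³)
-10*(-1994) + J(-105, 50) = -10*(-1994) + √(-103 + 50³) = 19940 + √(-103 + 125000) = 19940 + √124897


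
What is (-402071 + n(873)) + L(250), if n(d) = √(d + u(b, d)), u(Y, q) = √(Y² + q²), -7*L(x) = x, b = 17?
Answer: -2814747/7 + √(873 + √762418) ≈ -4.0207e+5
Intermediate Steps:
L(x) = -x/7
n(d) = √(d + √(289 + d²)) (n(d) = √(d + √(17² + d²)) = √(d + √(289 + d²)))
(-402071 + n(873)) + L(250) = (-402071 + √(873 + √(289 + 873²))) - ⅐*250 = (-402071 + √(873 + √(289 + 762129))) - 250/7 = (-402071 + √(873 + √762418)) - 250/7 = -2814747/7 + √(873 + √762418)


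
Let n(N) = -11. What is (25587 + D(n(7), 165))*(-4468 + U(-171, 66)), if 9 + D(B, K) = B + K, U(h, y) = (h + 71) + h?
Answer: -121943948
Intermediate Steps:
U(h, y) = 71 + 2*h (U(h, y) = (71 + h) + h = 71 + 2*h)
D(B, K) = -9 + B + K (D(B, K) = -9 + (B + K) = -9 + B + K)
(25587 + D(n(7), 165))*(-4468 + U(-171, 66)) = (25587 + (-9 - 11 + 165))*(-4468 + (71 + 2*(-171))) = (25587 + 145)*(-4468 + (71 - 342)) = 25732*(-4468 - 271) = 25732*(-4739) = -121943948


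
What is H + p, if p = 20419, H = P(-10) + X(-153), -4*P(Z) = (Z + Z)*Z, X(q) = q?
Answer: 20216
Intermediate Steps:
P(Z) = -Z²/2 (P(Z) = -(Z + Z)*Z/4 = -2*Z*Z/4 = -Z²/2)
H = -203 (H = -½*(-10)² - 153 = -½*100 - 153 = -50 - 153 = -203)
H + p = -203 + 20419 = 20216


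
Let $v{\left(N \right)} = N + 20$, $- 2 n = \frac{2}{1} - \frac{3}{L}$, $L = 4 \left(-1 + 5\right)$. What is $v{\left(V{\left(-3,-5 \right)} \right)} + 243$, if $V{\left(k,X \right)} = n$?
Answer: $\frac{8387}{32} \approx 262.09$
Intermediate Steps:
$L = 16$ ($L = 4 \cdot 4 = 16$)
$n = - \frac{29}{32}$ ($n = - \frac{\frac{2}{1} - \frac{3}{16}}{2} = - \frac{2 \cdot 1 - \frac{3}{16}}{2} = - \frac{2 - \frac{3}{16}}{2} = \left(- \frac{1}{2}\right) \frac{29}{16} = - \frac{29}{32} \approx -0.90625$)
$V{\left(k,X \right)} = - \frac{29}{32}$
$v{\left(N \right)} = 20 + N$
$v{\left(V{\left(-3,-5 \right)} \right)} + 243 = \left(20 - \frac{29}{32}\right) + 243 = \frac{611}{32} + 243 = \frac{8387}{32}$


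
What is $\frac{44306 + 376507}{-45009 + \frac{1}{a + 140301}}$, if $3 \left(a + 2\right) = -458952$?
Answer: $- \frac{5338012905}{570939166} \approx -9.3495$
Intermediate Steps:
$a = -152986$ ($a = -2 + \frac{1}{3} \left(-458952\right) = -2 - 152984 = -152986$)
$\frac{44306 + 376507}{-45009 + \frac{1}{a + 140301}} = \frac{44306 + 376507}{-45009 + \frac{1}{-152986 + 140301}} = \frac{420813}{-45009 + \frac{1}{-12685}} = \frac{420813}{-45009 - \frac{1}{12685}} = \frac{420813}{- \frac{570939166}{12685}} = 420813 \left(- \frac{12685}{570939166}\right) = - \frac{5338012905}{570939166}$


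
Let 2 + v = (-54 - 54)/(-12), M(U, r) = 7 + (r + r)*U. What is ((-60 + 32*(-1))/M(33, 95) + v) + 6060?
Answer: 38082467/6277 ≈ 6067.0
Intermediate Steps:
M(U, r) = 7 + 2*U*r (M(U, r) = 7 + (2*r)*U = 7 + 2*U*r)
v = 7 (v = -2 + (-54 - 54)/(-12) = -2 - 1/12*(-108) = -2 + 9 = 7)
((-60 + 32*(-1))/M(33, 95) + v) + 6060 = ((-60 + 32*(-1))/(7 + 2*33*95) + 7) + 6060 = ((-60 - 32)/(7 + 6270) + 7) + 6060 = (-92/6277 + 7) + 6060 = 43847/6277 + 6060 = 38082467/6277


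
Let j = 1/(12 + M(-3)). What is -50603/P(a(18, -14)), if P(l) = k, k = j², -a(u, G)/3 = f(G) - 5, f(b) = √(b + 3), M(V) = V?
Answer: -4098843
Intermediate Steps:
j = ⅑ (j = 1/(12 - 3) = 1/9 = ⅑ ≈ 0.11111)
f(b) = √(3 + b)
a(u, G) = 15 - 3*√(3 + G) (a(u, G) = -3*(√(3 + G) - 5) = -3*(-5 + √(3 + G)) = 15 - 3*√(3 + G))
k = 1/81 (k = (⅑)² = 1/81 ≈ 0.012346)
P(l) = 1/81
-50603/P(a(18, -14)) = -50603/1/81 = -50603*81 = -4098843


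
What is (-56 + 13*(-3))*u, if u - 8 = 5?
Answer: -1235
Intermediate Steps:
u = 13 (u = 8 + 5 = 13)
(-56 + 13*(-3))*u = (-56 + 13*(-3))*13 = (-56 - 39)*13 = -95*13 = -1235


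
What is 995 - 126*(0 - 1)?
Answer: 1121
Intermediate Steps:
995 - 126*(0 - 1) = 995 - 126*(-1) = 995 + 126 = 1121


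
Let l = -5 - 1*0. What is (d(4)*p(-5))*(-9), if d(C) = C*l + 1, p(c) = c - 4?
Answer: -1539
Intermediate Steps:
p(c) = -4 + c
l = -5 (l = -5 + 0 = -5)
d(C) = 1 - 5*C (d(C) = C*(-5) + 1 = -5*C + 1 = 1 - 5*C)
(d(4)*p(-5))*(-9) = ((1 - 5*4)*(-4 - 5))*(-9) = ((1 - 20)*(-9))*(-9) = -19*(-9)*(-9) = 171*(-9) = -1539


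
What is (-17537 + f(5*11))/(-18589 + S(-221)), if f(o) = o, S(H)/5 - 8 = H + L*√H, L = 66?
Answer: 85897807/102586654 + 1442265*I*√221/102586654 ≈ 0.83732 + 0.209*I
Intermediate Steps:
S(H) = 40 + 5*H + 330*√H (S(H) = 40 + 5*(H + 66*√H) = 40 + (5*H + 330*√H) = 40 + 5*H + 330*√H)
(-17537 + f(5*11))/(-18589 + S(-221)) = (-17537 + 5*11)/(-18589 + (40 + 5*(-221) + 330*√(-221))) = (-17537 + 55)/(-18589 + (40 - 1105 + 330*(I*√221))) = -17482/(-18589 + (40 - 1105 + 330*I*√221)) = -17482/(-18589 + (-1065 + 330*I*√221)) = -17482/(-19654 + 330*I*√221)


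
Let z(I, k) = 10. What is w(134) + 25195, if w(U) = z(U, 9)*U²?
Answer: 204755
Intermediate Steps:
w(U) = 10*U²
w(134) + 25195 = 10*134² + 25195 = 10*17956 + 25195 = 179560 + 25195 = 204755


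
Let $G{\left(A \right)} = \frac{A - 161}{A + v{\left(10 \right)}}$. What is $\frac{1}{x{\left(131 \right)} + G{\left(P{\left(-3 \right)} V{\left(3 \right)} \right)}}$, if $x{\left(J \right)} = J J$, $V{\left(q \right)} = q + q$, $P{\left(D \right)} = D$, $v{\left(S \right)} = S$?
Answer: $\frac{8}{137467} \approx 5.8196 \cdot 10^{-5}$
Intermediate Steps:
$V{\left(q \right)} = 2 q$
$x{\left(J \right)} = J^{2}$
$G{\left(A \right)} = \frac{-161 + A}{10 + A}$ ($G{\left(A \right)} = \frac{A - 161}{A + 10} = \frac{-161 + A}{10 + A}$)
$\frac{1}{x{\left(131 \right)} + G{\left(P{\left(-3 \right)} V{\left(3 \right)} \right)}} = \frac{1}{131^{2} + \frac{-161 - 3 \cdot 2 \cdot 3}{10 - 3 \cdot 2 \cdot 3}} = \frac{1}{17161 + \frac{-161 - 18}{10 - 18}} = \frac{1}{17161 + \frac{1}{-8} \left(-179\right)} = \frac{1}{17161 - - \frac{179}{8}} = \frac{1}{17161 + \frac{179}{8}} = \frac{1}{\frac{137467}{8}} = \frac{8}{137467}$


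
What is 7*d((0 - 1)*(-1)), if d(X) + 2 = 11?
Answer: 63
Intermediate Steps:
d(X) = 9 (d(X) = -2 + 11 = 9)
7*d((0 - 1)*(-1)) = 7*9 = 63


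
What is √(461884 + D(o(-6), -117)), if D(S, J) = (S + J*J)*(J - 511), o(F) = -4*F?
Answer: 2*I*√2037470 ≈ 2854.8*I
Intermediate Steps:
D(S, J) = (-511 + J)*(S + J²) (D(S, J) = (S + J²)*(-511 + J) = (-511 + J)*(S + J²))
√(461884 + D(o(-6), -117)) = √(461884 + ((-117)³ - (-2044)*(-6) - 511*(-117)² - (-468)*(-6))) = √(461884 + (-1601613 - 511*24 - 511*13689 - 117*24)) = √(461884 + (-1601613 - 12264 - 6995079 - 2808)) = √(461884 - 8611764) = √(-8149880) = 2*I*√2037470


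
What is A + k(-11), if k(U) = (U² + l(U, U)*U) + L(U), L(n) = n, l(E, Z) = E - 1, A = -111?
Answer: 131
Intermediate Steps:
l(E, Z) = -1 + E
k(U) = U + U² + U*(-1 + U) (k(U) = (U² + (-1 + U)*U) + U = (U² + U*(-1 + U)) + U = U + U² + U*(-1 + U))
A + k(-11) = -111 + 2*(-11)² = -111 + 2*121 = -111 + 242 = 131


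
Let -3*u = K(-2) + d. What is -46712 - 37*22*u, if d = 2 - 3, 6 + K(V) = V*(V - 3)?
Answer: -45898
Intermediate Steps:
K(V) = -6 + V*(-3 + V) (K(V) = -6 + V*(V - 3) = -6 + V*(-3 + V))
d = -1
u = -1 (u = -((-6 + (-2)² - 3*(-2)) - 1)/3 = -((-6 + 4 + 6) - 1)/3 = -(4 - 1)/3 = -⅓*3 = -1)
-46712 - 37*22*u = -46712 - 37*22*(-1) = -46712 - 814*(-1) = -46712 - 1*(-814) = -46712 + 814 = -45898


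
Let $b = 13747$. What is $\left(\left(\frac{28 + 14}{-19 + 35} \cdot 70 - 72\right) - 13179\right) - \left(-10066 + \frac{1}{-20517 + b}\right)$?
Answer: $- \frac{40636923}{13540} \approx -3001.3$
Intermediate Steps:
$\left(\left(\frac{28 + 14}{-19 + 35} \cdot 70 - 72\right) - 13179\right) - \left(-10066 + \frac{1}{-20517 + b}\right) = \left(\left(\frac{28 + 14}{-19 + 35} \cdot 70 - 72\right) - 13179\right) - \left(-10066 + \frac{1}{-20517 + 13747}\right) = \left(\left(\frac{42}{16} \cdot 70 - 72\right) - 13179\right) - \left(-10066 + \frac{1}{-6770}\right) = \left(\left(42 \cdot \frac{1}{16} \cdot 70 - 72\right) - 13179\right) - \left(-10066 - \frac{1}{6770}\right) = \left(\left(\frac{21}{8} \cdot 70 - 72\right) - 13179\right) - - \frac{68146821}{6770} = \left(\left(\frac{735}{4} - 72\right) - 13179\right) + \frac{68146821}{6770} = \left(\frac{447}{4} - 13179\right) + \frac{68146821}{6770} = - \frac{52269}{4} + \frac{68146821}{6770} = - \frac{40636923}{13540}$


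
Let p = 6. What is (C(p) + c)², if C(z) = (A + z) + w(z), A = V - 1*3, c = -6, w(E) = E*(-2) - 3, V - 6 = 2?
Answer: 100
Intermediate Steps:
V = 8 (V = 6 + 2 = 8)
w(E) = -3 - 2*E (w(E) = -2*E - 3 = -3 - 2*E)
A = 5 (A = 8 - 1*3 = 8 - 3 = 5)
C(z) = 2 - z (C(z) = (5 + z) + (-3 - 2*z) = 2 - z)
(C(p) + c)² = ((2 - 1*6) - 6)² = ((2 - 6) - 6)² = (-4 - 6)² = (-10)² = 100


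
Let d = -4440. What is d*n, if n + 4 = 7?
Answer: -13320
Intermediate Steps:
n = 3 (n = -4 + 7 = 3)
d*n = -4440*3 = -13320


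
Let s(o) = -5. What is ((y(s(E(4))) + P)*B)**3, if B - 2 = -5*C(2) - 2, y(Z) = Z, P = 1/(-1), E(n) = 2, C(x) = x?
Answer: 216000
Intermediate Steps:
P = -1
B = -10 (B = 2 + (-5*2 - 2) = 2 + (-10 - 2) = 2 - 12 = -10)
((y(s(E(4))) + P)*B)**3 = ((-5 - 1)*(-10))**3 = (-6*(-10))**3 = 60**3 = 216000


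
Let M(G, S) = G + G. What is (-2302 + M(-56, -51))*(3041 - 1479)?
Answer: -3770668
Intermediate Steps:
M(G, S) = 2*G
(-2302 + M(-56, -51))*(3041 - 1479) = (-2302 + 2*(-56))*(3041 - 1479) = (-2302 - 112)*1562 = -2414*1562 = -3770668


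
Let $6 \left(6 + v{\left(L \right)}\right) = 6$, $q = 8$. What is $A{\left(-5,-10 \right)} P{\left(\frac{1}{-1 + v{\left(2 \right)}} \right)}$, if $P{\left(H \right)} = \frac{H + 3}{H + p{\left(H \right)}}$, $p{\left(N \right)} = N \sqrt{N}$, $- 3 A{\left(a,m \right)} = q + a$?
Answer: $\frac{102}{7} - \frac{17 i \sqrt{6}}{7} \approx 14.571 - 5.9488 i$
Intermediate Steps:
$v{\left(L \right)} = -5$ ($v{\left(L \right)} = -6 + \frac{1}{6} \cdot 6 = -6 + 1 = -5$)
$A{\left(a,m \right)} = - \frac{8}{3} - \frac{a}{3}$ ($A{\left(a,m \right)} = - \frac{8 + a}{3} = - \frac{8}{3} - \frac{a}{3}$)
$p{\left(N \right)} = N^{\frac{3}{2}}$
$P{\left(H \right)} = \frac{3 + H}{H + H^{\frac{3}{2}}}$ ($P{\left(H \right)} = \frac{H + 3}{H + H^{\frac{3}{2}}} = \frac{3 + H}{H + H^{\frac{3}{2}}}$)
$A{\left(-5,-10 \right)} P{\left(\frac{1}{-1 + v{\left(2 \right)}} \right)} = \left(- \frac{8}{3} - - \frac{5}{3}\right) \frac{3 + \frac{1}{-1 - 5}}{\frac{1}{-1 - 5} + \left(\frac{1}{-1 - 5}\right)^{\frac{3}{2}}} = \left(- \frac{8}{3} + \frac{5}{3}\right) \frac{3 + \frac{1}{-6}}{\frac{1}{-6} + \left(\frac{1}{-6}\right)^{\frac{3}{2}}} = - \frac{3 - \frac{1}{6}}{- \frac{1}{6} + \left(- \frac{1}{6}\right)^{\frac{3}{2}}} = - \frac{17}{\left(- \frac{1}{6} - \frac{i \sqrt{6}}{36}\right) 6} = - \frac{17}{6 \left(- \frac{1}{6} - \frac{i \sqrt{6}}{36}\right)}$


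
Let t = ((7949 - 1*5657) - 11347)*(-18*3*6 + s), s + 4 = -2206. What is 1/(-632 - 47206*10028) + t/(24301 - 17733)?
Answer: 1375917574709389/393849679944 ≈ 3493.5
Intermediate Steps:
s = -2210 (s = -4 - 2206 = -2210)
t = 22945370 (t = ((7949 - 1*5657) - 11347)*(-18*3*6 - 2210) = ((7949 - 5657) - 11347)*(-54*6 - 2210) = (2292 - 11347)*(-324 - 2210) = -9055*(-2534) = 22945370)
1/(-632 - 47206*10028) + t/(24301 - 17733) = 1/(-632 - 47206*10028) + 22945370/(24301 - 17733) = (1/10028)/(-47838) + 22945370/6568 = -1/47838*1/10028 + 22945370*(1/6568) = -1/479719464 + 11472685/3284 = 1375917574709389/393849679944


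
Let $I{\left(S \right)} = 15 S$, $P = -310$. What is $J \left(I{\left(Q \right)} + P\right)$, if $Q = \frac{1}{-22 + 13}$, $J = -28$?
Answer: $\frac{26180}{3} \approx 8726.7$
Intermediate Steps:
$Q = - \frac{1}{9}$ ($Q = \frac{1}{-9} = - \frac{1}{9} \approx -0.11111$)
$J \left(I{\left(Q \right)} + P\right) = - 28 \left(15 \left(- \frac{1}{9}\right) - 310\right) = - 28 \left(- \frac{5}{3} - 310\right) = \left(-28\right) \left(- \frac{935}{3}\right) = \frac{26180}{3}$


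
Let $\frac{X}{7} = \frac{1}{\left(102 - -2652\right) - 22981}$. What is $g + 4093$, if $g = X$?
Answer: $\frac{82789104}{20227} \approx 4093.0$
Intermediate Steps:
$X = - \frac{7}{20227}$ ($X = \frac{7}{\left(102 - -2652\right) - 22981} = \frac{7}{\left(102 + 2652\right) - 22981} = \frac{7}{2754 - 22981} = \frac{7}{-20227} = 7 \left(- \frac{1}{20227}\right) = - \frac{7}{20227} \approx -0.00034607$)
$g = - \frac{7}{20227} \approx -0.00034607$
$g + 4093 = - \frac{7}{20227} + 4093 = \frac{82789104}{20227}$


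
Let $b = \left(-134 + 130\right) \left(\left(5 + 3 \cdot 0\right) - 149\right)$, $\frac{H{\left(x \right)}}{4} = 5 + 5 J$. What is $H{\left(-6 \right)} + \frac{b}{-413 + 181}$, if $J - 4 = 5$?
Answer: $\frac{5728}{29} \approx 197.52$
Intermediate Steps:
$J = 9$ ($J = 4 + 5 = 9$)
$H{\left(x \right)} = 200$ ($H{\left(x \right)} = 4 \left(5 + 5 \cdot 9\right) = 4 \left(5 + 45\right) = 4 \cdot 50 = 200$)
$b = 576$ ($b = - 4 \left(\left(5 + 0\right) - 149\right) = - 4 \left(5 - 149\right) = \left(-4\right) \left(-144\right) = 576$)
$H{\left(-6 \right)} + \frac{b}{-413 + 181} = 200 + \frac{576}{-413 + 181} = 200 + \frac{576}{-232} = 200 + 576 \left(- \frac{1}{232}\right) = 200 - \frac{72}{29} = \frac{5728}{29}$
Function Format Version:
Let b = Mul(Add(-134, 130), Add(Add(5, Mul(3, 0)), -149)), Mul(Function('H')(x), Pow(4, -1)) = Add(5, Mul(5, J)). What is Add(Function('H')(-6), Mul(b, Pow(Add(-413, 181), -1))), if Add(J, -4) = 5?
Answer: Rational(5728, 29) ≈ 197.52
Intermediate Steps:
J = 9 (J = Add(4, 5) = 9)
Function('H')(x) = 200 (Function('H')(x) = Mul(4, Add(5, Mul(5, 9))) = Mul(4, Add(5, 45)) = Mul(4, 50) = 200)
b = 576 (b = Mul(-4, Add(Add(5, 0), -149)) = Mul(-4, Add(5, -149)) = Mul(-4, -144) = 576)
Add(Function('H')(-6), Mul(b, Pow(Add(-413, 181), -1))) = Add(200, Mul(576, Pow(Add(-413, 181), -1))) = Add(200, Mul(576, Pow(-232, -1))) = Add(200, Mul(576, Rational(-1, 232))) = Add(200, Rational(-72, 29)) = Rational(5728, 29)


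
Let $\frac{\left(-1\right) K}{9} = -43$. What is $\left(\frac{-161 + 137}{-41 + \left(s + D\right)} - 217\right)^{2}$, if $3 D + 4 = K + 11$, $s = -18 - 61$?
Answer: $\frac{13875625}{289} \approx 48013.0$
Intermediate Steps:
$K = 387$ ($K = \left(-9\right) \left(-43\right) = 387$)
$s = -79$ ($s = -18 - 61 = -79$)
$D = \frac{394}{3}$ ($D = - \frac{4}{3} + \frac{387 + 11}{3} = - \frac{4}{3} + \frac{1}{3} \cdot 398 = - \frac{4}{3} + \frac{398}{3} = \frac{394}{3} \approx 131.33$)
$\left(\frac{-161 + 137}{-41 + \left(s + D\right)} - 217\right)^{2} = \left(\frac{-161 + 137}{-41 + \left(-79 + \frac{394}{3}\right)} - 217\right)^{2} = \left(- \frac{24}{-41 + \frac{157}{3}} - 217\right)^{2} = \left(- \frac{24}{\frac{34}{3}} - 217\right)^{2} = \left(\left(-24\right) \frac{3}{34} - 217\right)^{2} = \left(- \frac{36}{17} - 217\right)^{2} = \left(- \frac{3725}{17}\right)^{2} = \frac{13875625}{289}$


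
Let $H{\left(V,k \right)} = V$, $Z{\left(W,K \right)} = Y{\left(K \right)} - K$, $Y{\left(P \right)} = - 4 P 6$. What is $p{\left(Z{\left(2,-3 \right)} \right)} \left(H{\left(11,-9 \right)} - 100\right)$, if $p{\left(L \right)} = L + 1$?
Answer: $-6764$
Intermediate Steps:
$Y{\left(P \right)} = - 24 P$
$Z{\left(W,K \right)} = - 25 K$ ($Z{\left(W,K \right)} = - 24 K - K = - 25 K$)
$p{\left(L \right)} = 1 + L$
$p{\left(Z{\left(2,-3 \right)} \right)} \left(H{\left(11,-9 \right)} - 100\right) = \left(1 - -75\right) \left(11 - 100\right) = \left(1 + 75\right) \left(-89\right) = 76 \left(-89\right) = -6764$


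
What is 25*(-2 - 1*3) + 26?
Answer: -99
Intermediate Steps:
25*(-2 - 1*3) + 26 = 25*(-2 - 3) + 26 = 25*(-5) + 26 = -125 + 26 = -99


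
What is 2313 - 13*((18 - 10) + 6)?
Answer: 2131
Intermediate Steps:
2313 - 13*((18 - 10) + 6) = 2313 - 13*(8 + 6) = 2313 - 13*14 = 2313 - 182 = 2131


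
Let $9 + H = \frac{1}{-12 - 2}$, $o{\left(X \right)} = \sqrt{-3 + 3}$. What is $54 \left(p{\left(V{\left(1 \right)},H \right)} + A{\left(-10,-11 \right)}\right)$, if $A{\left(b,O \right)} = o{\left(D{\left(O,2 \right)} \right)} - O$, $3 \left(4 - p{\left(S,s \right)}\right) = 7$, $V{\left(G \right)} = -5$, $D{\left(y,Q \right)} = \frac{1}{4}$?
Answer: $684$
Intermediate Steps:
$D{\left(y,Q \right)} = \frac{1}{4}$
$o{\left(X \right)} = 0$ ($o{\left(X \right)} = \sqrt{0} = 0$)
$H = - \frac{127}{14}$ ($H = -9 + \frac{1}{-12 - 2} = -9 + \frac{1}{-14} = -9 - \frac{1}{14} = - \frac{127}{14} \approx -9.0714$)
$p{\left(S,s \right)} = \frac{5}{3}$ ($p{\left(S,s \right)} = 4 - \frac{7}{3} = \frac{5}{3}$)
$A{\left(b,O \right)} = - O$ ($A{\left(b,O \right)} = 0 - O = - O$)
$54 \left(p{\left(V{\left(1 \right)},H \right)} + A{\left(-10,-11 \right)}\right) = 54 \left(\frac{5}{3} - -11\right) = 54 \left(\frac{5}{3} + 11\right) = 54 \cdot \frac{38}{3} = 684$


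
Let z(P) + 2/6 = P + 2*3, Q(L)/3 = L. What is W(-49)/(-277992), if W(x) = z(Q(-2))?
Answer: 1/833976 ≈ 1.1991e-6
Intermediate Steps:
Q(L) = 3*L
z(P) = 17/3 + P (z(P) = -⅓ + (P + 2*3) = -⅓ + (P + 6) = -⅓ + (6 + P) = 17/3 + P)
W(x) = -⅓ (W(x) = 17/3 + 3*(-2) = 17/3 - 6 = -⅓)
W(-49)/(-277992) = -⅓/(-277992) = -⅓*(-1/277992) = 1/833976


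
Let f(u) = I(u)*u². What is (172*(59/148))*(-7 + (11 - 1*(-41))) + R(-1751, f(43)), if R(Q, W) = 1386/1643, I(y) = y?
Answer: 187624377/60791 ≈ 3086.4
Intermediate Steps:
f(u) = u³ (f(u) = u*u² = u³)
R(Q, W) = 1386/1643 (R(Q, W) = 1386*(1/1643) = 1386/1643)
(172*(59/148))*(-7 + (11 - 1*(-41))) + R(-1751, f(43)) = (172*(59/148))*(-7 + (11 - 1*(-41))) + 1386/1643 = (172*(59*(1/148)))*(-7 + (11 + 41)) + 1386/1643 = (172*(59/148))*(-7 + 52) + 1386/1643 = (2537/37)*45 + 1386/1643 = 114165/37 + 1386/1643 = 187624377/60791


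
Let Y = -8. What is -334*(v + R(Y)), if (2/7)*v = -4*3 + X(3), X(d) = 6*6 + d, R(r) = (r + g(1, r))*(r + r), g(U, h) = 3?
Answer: -58283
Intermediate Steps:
R(r) = 2*r*(3 + r) (R(r) = (r + 3)*(r + r) = (3 + r)*(2*r) = 2*r*(3 + r))
X(d) = 36 + d
v = 189/2 (v = 7*(-4*3 + (36 + 3))/2 = 7*(-12 + 39)/2 = (7/2)*27 = 189/2 ≈ 94.500)
-334*(v + R(Y)) = -334*(189/2 + 2*(-8)*(3 - 8)) = -334*(189/2 + 2*(-8)*(-5)) = -334*(189/2 + 80) = -334*349/2 = -58283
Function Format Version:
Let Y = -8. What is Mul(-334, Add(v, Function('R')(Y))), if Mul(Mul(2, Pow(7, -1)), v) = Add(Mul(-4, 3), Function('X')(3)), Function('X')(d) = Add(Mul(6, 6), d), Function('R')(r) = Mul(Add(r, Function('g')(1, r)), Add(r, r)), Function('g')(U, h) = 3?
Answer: -58283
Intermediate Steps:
Function('R')(r) = Mul(2, r, Add(3, r)) (Function('R')(r) = Mul(Add(r, 3), Add(r, r)) = Mul(Add(3, r), Mul(2, r)) = Mul(2, r, Add(3, r)))
Function('X')(d) = Add(36, d)
v = Rational(189, 2) (v = Mul(Rational(7, 2), Add(Mul(-4, 3), Add(36, 3))) = Mul(Rational(7, 2), Add(-12, 39)) = Mul(Rational(7, 2), 27) = Rational(189, 2) ≈ 94.500)
Mul(-334, Add(v, Function('R')(Y))) = Mul(-334, Add(Rational(189, 2), Mul(2, -8, Add(3, -8)))) = Mul(-334, Add(Rational(189, 2), Mul(2, -8, -5))) = Mul(-334, Add(Rational(189, 2), 80)) = Mul(-334, Rational(349, 2)) = -58283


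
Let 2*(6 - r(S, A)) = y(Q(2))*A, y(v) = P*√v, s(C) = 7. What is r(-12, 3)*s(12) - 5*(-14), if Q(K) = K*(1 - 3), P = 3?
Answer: 112 - 63*I ≈ 112.0 - 63.0*I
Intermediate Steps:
Q(K) = -2*K (Q(K) = K*(-2) = -2*K)
y(v) = 3*√v
r(S, A) = 6 - 3*I*A (r(S, A) = 6 - 3*√(-2*2)*A/2 = 6 - 3*√(-4)*A/2 = 6 - 3*(2*I)*A/2 = 6 - 6*I*A/2 = 6 - 3*I*A)
r(-12, 3)*s(12) - 5*(-14) = (6 - 3*I*3)*7 - 5*(-14) = (6 - 9*I)*7 + 70 = (42 - 63*I) + 70 = 112 - 63*I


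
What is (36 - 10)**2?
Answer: 676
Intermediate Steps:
(36 - 10)**2 = 26**2 = 676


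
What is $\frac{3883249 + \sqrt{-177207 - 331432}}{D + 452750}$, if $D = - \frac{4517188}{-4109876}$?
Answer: $\frac{3989917966781}{465187719047} + \frac{1027469 i \sqrt{508639}}{465187719047} \approx 8.577 + 0.0015752 i$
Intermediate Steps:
$D = \frac{1129297}{1027469}$ ($D = \left(-4517188\right) \left(- \frac{1}{4109876}\right) = \frac{1129297}{1027469} \approx 1.0991$)
$\frac{3883249 + \sqrt{-177207 - 331432}}{D + 452750} = \frac{3883249 + \sqrt{-177207 - 331432}}{\frac{1129297}{1027469} + 452750} = \frac{3883249 + \sqrt{-177207 + \left(-966489 + 635057\right)}}{\frac{465187719047}{1027469}} = \left(3883249 + \sqrt{-177207 - 331432}\right) \frac{1027469}{465187719047} = \left(3883249 + \sqrt{-508639}\right) \frac{1027469}{465187719047} = \left(3883249 + i \sqrt{508639}\right) \frac{1027469}{465187719047} = \frac{3989917966781}{465187719047} + \frac{1027469 i \sqrt{508639}}{465187719047}$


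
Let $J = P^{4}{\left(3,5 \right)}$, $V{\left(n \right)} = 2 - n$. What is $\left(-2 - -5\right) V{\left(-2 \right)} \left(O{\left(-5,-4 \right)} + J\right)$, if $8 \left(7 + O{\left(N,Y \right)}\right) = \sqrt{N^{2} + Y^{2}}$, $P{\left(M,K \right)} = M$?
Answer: $888 + \frac{3 \sqrt{41}}{2} \approx 897.6$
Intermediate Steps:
$J = 81$ ($J = 3^{4} = 81$)
$O{\left(N,Y \right)} = -7 + \frac{\sqrt{N^{2} + Y^{2}}}{8}$
$\left(-2 - -5\right) V{\left(-2 \right)} \left(O{\left(-5,-4 \right)} + J\right) = \left(-2 - -5\right) \left(2 - -2\right) \left(\left(-7 + \frac{\sqrt{\left(-5\right)^{2} + \left(-4\right)^{2}}}{8}\right) + 81\right) = \left(-2 + 5\right) \left(2 + 2\right) \left(\left(-7 + \frac{\sqrt{25 + 16}}{8}\right) + 81\right) = 3 \cdot 4 \left(\left(-7 + \frac{\sqrt{41}}{8}\right) + 81\right) = 12 \left(74 + \frac{\sqrt{41}}{8}\right) = 888 + \frac{3 \sqrt{41}}{2}$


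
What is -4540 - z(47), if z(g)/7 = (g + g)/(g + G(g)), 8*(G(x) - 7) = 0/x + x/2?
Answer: -4146468/911 ≈ -4551.6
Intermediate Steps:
G(x) = 7 + x/16 (G(x) = 7 + (0/x + x/2)/8 = 7 + (0 + x*(½))/8 = 7 + (0 + x/2)/8 = 7 + (x/2)/8 = 7 + x/16)
z(g) = 14*g/(7 + 17*g/16) (z(g) = 7*((g + g)/(g + (7 + g/16))) = 7*((2*g)/(7 + 17*g/16)) = 7*(2*g/(7 + 17*g/16)) = 14*g/(7 + 17*g/16))
-4540 - z(47) = -4540 - 224*47/(112 + 17*47) = -4540 - 224*47/(112 + 799) = -4540 - 224*47/911 = -4540 - 1*10528/911 = -4540 - 10528/911 = -4146468/911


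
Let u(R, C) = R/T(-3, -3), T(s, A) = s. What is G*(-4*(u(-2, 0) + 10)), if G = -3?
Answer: 128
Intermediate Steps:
u(R, C) = -R/3 (u(R, C) = R/(-3) = R*(-⅓) = -R/3)
G*(-4*(u(-2, 0) + 10)) = -(-12)*(-⅓*(-2) + 10) = -(-12)*(⅔ + 10) = -(-12)*32/3 = -3*(-128/3) = 128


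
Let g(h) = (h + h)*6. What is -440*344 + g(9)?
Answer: -151252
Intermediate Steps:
g(h) = 12*h (g(h) = (2*h)*6 = 12*h)
-440*344 + g(9) = -440*344 + 12*9 = -151360 + 108 = -151252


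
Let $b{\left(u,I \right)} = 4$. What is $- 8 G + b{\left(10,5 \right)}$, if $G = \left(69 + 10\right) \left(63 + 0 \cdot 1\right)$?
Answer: $-39812$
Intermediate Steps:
$G = 4977$ ($G = 79 \left(63 + 0\right) = 79 \cdot 63 = 4977$)
$- 8 G + b{\left(10,5 \right)} = \left(-8\right) 4977 + 4 = -39816 + 4 = -39812$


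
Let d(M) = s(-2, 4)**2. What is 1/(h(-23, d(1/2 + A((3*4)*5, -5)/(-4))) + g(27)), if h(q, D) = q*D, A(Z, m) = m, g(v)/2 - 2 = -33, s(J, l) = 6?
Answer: -1/890 ≈ -0.0011236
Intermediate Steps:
g(v) = -62 (g(v) = 4 + 2*(-33) = 4 - 66 = -62)
d(M) = 36 (d(M) = 6**2 = 36)
h(q, D) = D*q
1/(h(-23, d(1/2 + A((3*4)*5, -5)/(-4))) + g(27)) = 1/(36*(-23) - 62) = 1/(-828 - 62) = 1/(-890) = -1/890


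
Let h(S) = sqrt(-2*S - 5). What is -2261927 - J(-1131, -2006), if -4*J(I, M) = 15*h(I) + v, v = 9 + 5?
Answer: -4523847/2 + 15*sqrt(2257)/4 ≈ -2.2617e+6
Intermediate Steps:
h(S) = sqrt(-5 - 2*S)
v = 14
J(I, M) = -7/2 - 15*sqrt(-5 - 2*I)/4 (J(I, M) = -(15*sqrt(-5 - 2*I) + 14)/4 = -(14 + 15*sqrt(-5 - 2*I))/4 = -7/2 - 15*sqrt(-5 - 2*I)/4)
-2261927 - J(-1131, -2006) = -2261927 - (-7/2 - 15*sqrt(-5 - 2*(-1131))/4) = -2261927 - (-7/2 - 15*sqrt(-5 + 2262)/4) = -2261927 - (-7/2 - 15*sqrt(2257)/4) = -2261927 + (7/2 + 15*sqrt(2257)/4) = -4523847/2 + 15*sqrt(2257)/4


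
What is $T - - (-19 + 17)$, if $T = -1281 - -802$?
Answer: $-481$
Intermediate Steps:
$T = -479$ ($T = -1281 + 802 = -479$)
$T - - (-19 + 17) = -479 - - (-19 + 17) = -479 - \left(-1\right) \left(-2\right) = -479 - 2 = -481$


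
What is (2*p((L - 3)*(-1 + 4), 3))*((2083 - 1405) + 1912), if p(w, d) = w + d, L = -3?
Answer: -77700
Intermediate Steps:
p(w, d) = d + w
(2*p((L - 3)*(-1 + 4), 3))*((2083 - 1405) + 1912) = (2*(3 + (-3 - 3)*(-1 + 4)))*((2083 - 1405) + 1912) = (2*(3 - 6*3))*(678 + 1912) = (2*(3 - 18))*2590 = (2*(-15))*2590 = -30*2590 = -77700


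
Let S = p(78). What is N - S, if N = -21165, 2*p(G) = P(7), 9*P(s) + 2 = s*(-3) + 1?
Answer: -190474/9 ≈ -21164.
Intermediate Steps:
P(s) = -⅑ - s/3 (P(s) = -2/9 + (s*(-3) + 1)/9 = -2/9 + (-3*s + 1)/9 = -2/9 + (1 - 3*s)/9 = -2/9 + (⅑ - s/3) = -⅑ - s/3)
p(G) = -11/9 (p(G) = (-⅑ - ⅓*7)/2 = (-⅑ - 7/3)/2 = (½)*(-22/9) = -11/9)
S = -11/9 ≈ -1.2222
N - S = -21165 - 1*(-11/9) = -21165 + 11/9 = -190474/9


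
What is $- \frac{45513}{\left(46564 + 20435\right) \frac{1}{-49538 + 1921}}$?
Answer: $\frac{722397507}{22333} \approx 32347.0$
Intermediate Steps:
$- \frac{45513}{\left(46564 + 20435\right) \frac{1}{-49538 + 1921}} = - \frac{45513}{66999 \frac{1}{-47617}} = - \frac{45513}{66999 \left(- \frac{1}{47617}\right)} = - \frac{45513}{- \frac{66999}{47617}} = \left(-45513\right) \left(- \frac{47617}{66999}\right) = \frac{722397507}{22333}$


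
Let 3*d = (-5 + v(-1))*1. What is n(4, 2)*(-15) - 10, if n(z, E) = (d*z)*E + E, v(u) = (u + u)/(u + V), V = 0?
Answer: 80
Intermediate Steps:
v(u) = 2 (v(u) = (u + u)/(u + 0) = (2*u)/u = 2)
d = -1 (d = ((-5 + 2)*1)/3 = (-3*1)/3 = (1/3)*(-3) = -1)
n(z, E) = E - E*z (n(z, E) = (-z)*E + E = -E*z + E = E - E*z)
n(4, 2)*(-15) - 10 = (2*(1 - 1*4))*(-15) - 10 = (2*(1 - 4))*(-15) - 10 = (2*(-3))*(-15) - 10 = -6*(-15) - 10 = 90 - 10 = 80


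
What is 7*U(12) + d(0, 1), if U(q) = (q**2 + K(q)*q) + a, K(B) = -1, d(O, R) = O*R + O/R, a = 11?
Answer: 1001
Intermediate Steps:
U(q) = 11 + q**2 - q (U(q) = (q**2 - q) + 11 = 11 + q**2 - q)
7*U(12) + d(0, 1) = 7*(11 + 12**2 - 1*12) + (0*1 + 0/1) = 7*(11 + 144 - 12) + (0 + 0*1) = 7*143 + (0 + 0) = 1001 + 0 = 1001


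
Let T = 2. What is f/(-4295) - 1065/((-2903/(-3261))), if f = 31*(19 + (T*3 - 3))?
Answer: -14918364521/12468385 ≈ -1196.5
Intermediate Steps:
f = 682 (f = 31*(19 + (2*3 - 3)) = 31*(19 + (6 - 3)) = 31*(19 + 3) = 31*22 = 682)
f/(-4295) - 1065/((-2903/(-3261))) = 682/(-4295) - 1065/((-2903/(-3261))) = 682*(-1/4295) - 1065/((-2903*(-1/3261))) = -682/4295 - 1065/2903/3261 = -682/4295 - 1065*3261/2903 = -682/4295 - 3472965/2903 = -14918364521/12468385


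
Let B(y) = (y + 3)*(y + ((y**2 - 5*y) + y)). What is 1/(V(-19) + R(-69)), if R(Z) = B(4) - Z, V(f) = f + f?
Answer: 1/59 ≈ 0.016949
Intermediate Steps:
B(y) = (3 + y)*(y**2 - 3*y) (B(y) = (3 + y)*(y + (y**2 - 4*y)) = (3 + y)*(y**2 - 3*y))
V(f) = 2*f
R(Z) = 28 - Z (R(Z) = 4*(-9 + 4**2) - Z = 4*(-9 + 16) - Z = 4*7 - Z = 28 - Z)
1/(V(-19) + R(-69)) = 1/(2*(-19) + (28 - 1*(-69))) = 1/(-38 + (28 + 69)) = 1/(-38 + 97) = 1/59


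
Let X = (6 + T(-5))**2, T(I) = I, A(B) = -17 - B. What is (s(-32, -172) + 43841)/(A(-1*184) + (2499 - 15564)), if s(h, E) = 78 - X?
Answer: -21959/6449 ≈ -3.4050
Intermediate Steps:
X = 1 (X = (6 - 5)**2 = 1**2 = 1)
s(h, E) = 77 (s(h, E) = 78 - 1*1 = 78 - 1 = 77)
(s(-32, -172) + 43841)/(A(-1*184) + (2499 - 15564)) = (77 + 43841)/((-17 - (-1)*184) + (2499 - 15564)) = 43918/((-17 - 1*(-184)) - 13065) = 43918/((-17 + 184) - 13065) = 43918/(167 - 13065) = 43918/(-12898) = 43918*(-1/12898) = -21959/6449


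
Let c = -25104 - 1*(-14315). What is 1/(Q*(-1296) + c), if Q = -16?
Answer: 1/9947 ≈ 0.00010053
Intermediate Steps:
c = -10789 (c = -25104 + 14315 = -10789)
1/(Q*(-1296) + c) = 1/(-16*(-1296) - 10789) = 1/(20736 - 10789) = 1/9947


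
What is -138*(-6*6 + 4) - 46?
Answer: 4370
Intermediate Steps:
-138*(-6*6 + 4) - 46 = -138*(-36 + 4) - 46 = -138*(-32) - 46 = 4416 - 46 = 4370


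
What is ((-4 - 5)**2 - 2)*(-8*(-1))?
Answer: 632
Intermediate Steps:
((-4 - 5)**2 - 2)*(-8*(-1)) = ((-9)**2 - 2)*8 = (81 - 2)*8 = 79*8 = 632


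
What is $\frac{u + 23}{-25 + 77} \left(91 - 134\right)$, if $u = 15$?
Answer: $- \frac{817}{26} \approx -31.423$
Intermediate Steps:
$\frac{u + 23}{-25 + 77} \left(91 - 134\right) = \frac{15 + 23}{-25 + 77} \left(91 - 134\right) = \frac{38}{52} \left(-43\right) = 38 \cdot \frac{1}{52} \left(-43\right) = \frac{19}{26} \left(-43\right) = - \frac{817}{26}$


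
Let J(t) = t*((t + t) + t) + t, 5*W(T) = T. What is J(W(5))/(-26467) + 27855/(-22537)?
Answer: -737328433/596486779 ≈ -1.2361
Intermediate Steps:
W(T) = T/5
J(t) = t + 3*t**2 (J(t) = t*(2*t + t) + t = t*(3*t) + t = 3*t**2 + t = t + 3*t**2)
J(W(5))/(-26467) + 27855/(-22537) = (((1/5)*5)*(1 + 3*((1/5)*5)))/(-26467) + 27855/(-22537) = (1*(1 + 3*1))*(-1/26467) + 27855*(-1/22537) = (1*(1 + 3))*(-1/26467) - 27855/22537 = (1*4)*(-1/26467) - 27855/22537 = 4*(-1/26467) - 27855/22537 = -4/26467 - 27855/22537 = -737328433/596486779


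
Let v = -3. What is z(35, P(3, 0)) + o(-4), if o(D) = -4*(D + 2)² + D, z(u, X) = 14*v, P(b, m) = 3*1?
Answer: -62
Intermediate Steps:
P(b, m) = 3
z(u, X) = -42 (z(u, X) = 14*(-3) = -42)
o(D) = D - 4*(2 + D)² (o(D) = -4*(2 + D)² + D = D - 4*(2 + D)²)
z(35, P(3, 0)) + o(-4) = -42 + (-4 - 4*(2 - 4)²) = -42 + (-4 - 4*(-2)²) = -42 + (-4 - 4*4) = -42 + (-4 - 16) = -42 - 20 = -62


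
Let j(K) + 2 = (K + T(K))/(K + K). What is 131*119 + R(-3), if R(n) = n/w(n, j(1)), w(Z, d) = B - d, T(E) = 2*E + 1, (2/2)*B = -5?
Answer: 77948/5 ≈ 15590.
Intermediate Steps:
B = -5
T(E) = 1 + 2*E
j(K) = -2 + (1 + 3*K)/(2*K) (j(K) = -2 + (K + (1 + 2*K))/(K + K) = -2 + (1 + 3*K)/((2*K)) = -2 + (1 + 3*K)*(1/(2*K)) = -2 + (1 + 3*K)/(2*K))
w(Z, d) = -5 - d
R(n) = -n/5 (R(n) = n/(-5 - (1 - 1*1)/(2*1)) = n/(-5 - (1 - 1)/2) = n/(-5 - 0/2) = n/(-5 - 1*0) = n/(-5 + 0) = n/(-5) = n*(-1/5) = -n/5)
131*119 + R(-3) = 131*119 - 1/5*(-3) = 15589 + 3/5 = 77948/5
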